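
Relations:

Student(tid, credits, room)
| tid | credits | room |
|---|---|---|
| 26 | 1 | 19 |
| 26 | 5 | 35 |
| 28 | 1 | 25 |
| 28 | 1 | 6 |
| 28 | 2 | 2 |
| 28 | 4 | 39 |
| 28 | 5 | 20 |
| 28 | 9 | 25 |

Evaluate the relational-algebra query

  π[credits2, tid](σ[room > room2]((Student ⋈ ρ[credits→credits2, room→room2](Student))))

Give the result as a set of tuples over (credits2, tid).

ρ[credits→credits2, room→room2]: schema becomes (tid, credits2, room2); tuples unchanged.
Joining Student and ρ[credits→credits2, room→room2](Student) on tid yields {(26, 1, 19, 1, 19), (26, 1, 19, 5, 35), (26, 5, 35, 1, 19), (26, 5, 35, 5, 35), (28, 1, 25, 1, 25), (28, 1, 25, 1, 6), (28, 1, 25, 2, 2), (28, 1, 25, 4, 39), (28, 1, 25, 5, 20), (28, 1, 25, 9, 25), (28, 1, 6, 1, 25), (28, 1, 6, 1, 6), (28, 1, 6, 2, 2), (28, 1, 6, 4, 39), (28, 1, 6, 5, 20), (28, 1, 6, 9, 25), (28, 2, 2, 1, 25), (28, 2, 2, 1, 6), (28, 2, 2, 2, 2), (28, 2, 2, 4, 39), (28, 2, 2, 5, 20), (28, 2, 2, 9, 25), (28, 4, 39, 1, 25), (28, 4, 39, 1, 6), (28, 4, 39, 2, 2), (28, 4, 39, 4, 39), (28, 4, 39, 5, 20), (28, 4, 39, 9, 25), (28, 5, 20, 1, 25), (28, 5, 20, 1, 6), (28, 5, 20, 2, 2), (28, 5, 20, 4, 39), (28, 5, 20, 5, 20), (28, 5, 20, 9, 25), (28, 9, 25, 1, 25), (28, 9, 25, 1, 6), (28, 9, 25, 2, 2), (28, 9, 25, 4, 39), (28, 9, 25, 5, 20), (28, 9, 25, 9, 25)}.
Selection room > room2: {(26, 5, 35, 1, 19), (28, 1, 25, 1, 6), (28, 1, 25, 2, 2), (28, 1, 25, 5, 20), (28, 1, 6, 2, 2), (28, 4, 39, 1, 25), (28, 4, 39, 1, 6), (28, 4, 39, 2, 2), (28, 4, 39, 5, 20), (28, 4, 39, 9, 25), (28, 5, 20, 1, 6), (28, 5, 20, 2, 2), (28, 9, 25, 1, 6), (28, 9, 25, 2, 2), (28, 9, 25, 5, 20)}
Keep only column(s) credits2, tid (10 duplicate(s) eliminated): {(1, 26), (1, 28), (2, 28), (5, 28), (9, 28)}

{(1, 26), (1, 28), (2, 28), (5, 28), (9, 28)}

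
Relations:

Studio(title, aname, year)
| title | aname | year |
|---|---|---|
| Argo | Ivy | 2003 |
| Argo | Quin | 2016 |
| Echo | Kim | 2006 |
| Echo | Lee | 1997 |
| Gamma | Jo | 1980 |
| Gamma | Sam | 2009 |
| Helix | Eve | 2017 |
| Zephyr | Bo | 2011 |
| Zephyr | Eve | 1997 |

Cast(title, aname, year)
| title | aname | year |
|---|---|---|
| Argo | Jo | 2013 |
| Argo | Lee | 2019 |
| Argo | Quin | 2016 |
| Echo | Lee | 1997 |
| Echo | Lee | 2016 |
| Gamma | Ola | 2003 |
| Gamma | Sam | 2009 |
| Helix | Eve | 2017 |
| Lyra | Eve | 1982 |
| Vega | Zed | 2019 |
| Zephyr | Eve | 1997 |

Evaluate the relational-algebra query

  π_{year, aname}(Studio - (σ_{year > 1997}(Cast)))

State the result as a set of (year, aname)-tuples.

Filtering on year > 1997 leaves {(Argo, Jo, 2013), (Argo, Lee, 2019), (Argo, Quin, 2016), (Echo, Lee, 2016), (Gamma, Ola, 2003), (Gamma, Sam, 2009), (Helix, Eve, 2017), (Vega, Zed, 2019)}.
Taking the difference: {(Argo, Ivy, 2003), (Echo, Kim, 2006), (Echo, Lee, 1997), (Gamma, Jo, 1980), (Zephyr, Bo, 2011), (Zephyr, Eve, 1997)}
Keep only column(s) year, aname: {(1980, Jo), (1997, Eve), (1997, Lee), (2003, Ivy), (2006, Kim), (2011, Bo)}

{(1980, Jo), (1997, Eve), (1997, Lee), (2003, Ivy), (2006, Kim), (2011, Bo)}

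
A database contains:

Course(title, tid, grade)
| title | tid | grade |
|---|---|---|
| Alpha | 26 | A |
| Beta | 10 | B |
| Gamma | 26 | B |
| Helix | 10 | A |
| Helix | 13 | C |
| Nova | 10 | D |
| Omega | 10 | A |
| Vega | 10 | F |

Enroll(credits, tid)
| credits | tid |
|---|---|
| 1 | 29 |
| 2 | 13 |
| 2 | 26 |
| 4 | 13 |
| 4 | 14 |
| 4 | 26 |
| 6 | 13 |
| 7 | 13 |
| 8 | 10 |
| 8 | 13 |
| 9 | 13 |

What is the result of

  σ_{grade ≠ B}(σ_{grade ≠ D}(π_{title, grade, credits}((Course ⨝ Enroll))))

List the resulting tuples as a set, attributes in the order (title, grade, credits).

{(Alpha, A, 2), (Alpha, A, 4), (Helix, A, 8), (Helix, C, 2), (Helix, C, 4), (Helix, C, 6), (Helix, C, 7), (Helix, C, 8), (Helix, C, 9), (Omega, A, 8), (Vega, F, 8)}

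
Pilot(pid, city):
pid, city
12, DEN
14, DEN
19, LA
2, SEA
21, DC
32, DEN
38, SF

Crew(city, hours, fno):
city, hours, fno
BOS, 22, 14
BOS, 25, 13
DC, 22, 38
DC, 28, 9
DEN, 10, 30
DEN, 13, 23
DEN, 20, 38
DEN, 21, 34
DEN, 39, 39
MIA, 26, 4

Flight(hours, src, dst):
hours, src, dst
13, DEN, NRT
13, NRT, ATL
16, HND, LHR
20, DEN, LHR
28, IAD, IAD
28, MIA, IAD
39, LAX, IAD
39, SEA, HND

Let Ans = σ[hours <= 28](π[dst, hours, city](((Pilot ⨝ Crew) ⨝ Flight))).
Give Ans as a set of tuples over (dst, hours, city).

Natural join on city: {(12, DEN, 10, 30), (12, DEN, 13, 23), (12, DEN, 20, 38), (12, DEN, 21, 34), (12, DEN, 39, 39), (14, DEN, 10, 30), (14, DEN, 13, 23), (14, DEN, 20, 38), (14, DEN, 21, 34), (14, DEN, 39, 39), (21, DC, 22, 38), (21, DC, 28, 9), (32, DEN, 10, 30), (32, DEN, 13, 23), (32, DEN, 20, 38), (32, DEN, 21, 34), (32, DEN, 39, 39)}
Natural join on hours: {(12, DEN, 13, 23, DEN, NRT), (12, DEN, 13, 23, NRT, ATL), (12, DEN, 20, 38, DEN, LHR), (12, DEN, 39, 39, LAX, IAD), (12, DEN, 39, 39, SEA, HND), (14, DEN, 13, 23, DEN, NRT), (14, DEN, 13, 23, NRT, ATL), (14, DEN, 20, 38, DEN, LHR), (14, DEN, 39, 39, LAX, IAD), (14, DEN, 39, 39, SEA, HND), (21, DC, 28, 9, IAD, IAD), (21, DC, 28, 9, MIA, IAD), (32, DEN, 13, 23, DEN, NRT), (32, DEN, 13, 23, NRT, ATL), (32, DEN, 20, 38, DEN, LHR), (32, DEN, 39, 39, LAX, IAD), (32, DEN, 39, 39, SEA, HND)}
Projecting to dst, hours, city (11 duplicate(s) eliminated): {(ATL, 13, DEN), (HND, 39, DEN), (IAD, 28, DC), (IAD, 39, DEN), (LHR, 20, DEN), (NRT, 13, DEN)}
Selection hours <= 28: {(ATL, 13, DEN), (IAD, 28, DC), (LHR, 20, DEN), (NRT, 13, DEN)}

{(ATL, 13, DEN), (IAD, 28, DC), (LHR, 20, DEN), (NRT, 13, DEN)}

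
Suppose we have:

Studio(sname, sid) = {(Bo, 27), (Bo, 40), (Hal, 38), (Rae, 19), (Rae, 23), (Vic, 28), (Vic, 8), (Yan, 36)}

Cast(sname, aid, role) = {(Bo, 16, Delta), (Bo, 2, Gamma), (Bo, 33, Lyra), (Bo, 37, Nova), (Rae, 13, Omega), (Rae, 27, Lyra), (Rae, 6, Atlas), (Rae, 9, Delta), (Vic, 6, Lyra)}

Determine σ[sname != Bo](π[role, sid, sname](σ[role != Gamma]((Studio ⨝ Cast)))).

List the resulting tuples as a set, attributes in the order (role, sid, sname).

Natural join on sname: {(Bo, 27, 16, Delta), (Bo, 27, 2, Gamma), (Bo, 27, 33, Lyra), (Bo, 27, 37, Nova), (Bo, 40, 16, Delta), (Bo, 40, 2, Gamma), (Bo, 40, 33, Lyra), (Bo, 40, 37, Nova), (Rae, 19, 13, Omega), (Rae, 19, 27, Lyra), (Rae, 19, 6, Atlas), (Rae, 19, 9, Delta), (Rae, 23, 13, Omega), (Rae, 23, 27, Lyra), (Rae, 23, 6, Atlas), (Rae, 23, 9, Delta), (Vic, 28, 6, Lyra), (Vic, 8, 6, Lyra)}
Filtering on role != Gamma leaves {(Bo, 27, 16, Delta), (Bo, 27, 33, Lyra), (Bo, 27, 37, Nova), (Bo, 40, 16, Delta), (Bo, 40, 33, Lyra), (Bo, 40, 37, Nova), (Rae, 19, 13, Omega), (Rae, 19, 27, Lyra), (Rae, 19, 6, Atlas), (Rae, 19, 9, Delta), (Rae, 23, 13, Omega), (Rae, 23, 27, Lyra), (Rae, 23, 6, Atlas), (Rae, 23, 9, Delta), (Vic, 28, 6, Lyra), (Vic, 8, 6, Lyra)}.
π_{role, sid, sname} gives {(Atlas, 19, Rae), (Atlas, 23, Rae), (Delta, 19, Rae), (Delta, 23, Rae), (Delta, 27, Bo), (Delta, 40, Bo), (Lyra, 19, Rae), (Lyra, 23, Rae), (Lyra, 27, Bo), (Lyra, 28, Vic), (Lyra, 40, Bo), (Lyra, 8, Vic), (Nova, 27, Bo), (Nova, 40, Bo), (Omega, 19, Rae), (Omega, 23, Rae)}.
Filtering on sname != Bo leaves {(Atlas, 19, Rae), (Atlas, 23, Rae), (Delta, 19, Rae), (Delta, 23, Rae), (Lyra, 19, Rae), (Lyra, 23, Rae), (Lyra, 28, Vic), (Lyra, 8, Vic), (Omega, 19, Rae), (Omega, 23, Rae)}.

{(Atlas, 19, Rae), (Atlas, 23, Rae), (Delta, 19, Rae), (Delta, 23, Rae), (Lyra, 19, Rae), (Lyra, 23, Rae), (Lyra, 28, Vic), (Lyra, 8, Vic), (Omega, 19, Rae), (Omega, 23, Rae)}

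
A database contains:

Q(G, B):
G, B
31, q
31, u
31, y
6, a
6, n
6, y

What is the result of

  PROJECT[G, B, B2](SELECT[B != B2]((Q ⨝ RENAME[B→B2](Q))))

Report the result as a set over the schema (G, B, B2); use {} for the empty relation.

{(31, q, u), (31, q, y), (31, u, q), (31, u, y), (31, y, q), (31, y, u), (6, a, n), (6, a, y), (6, n, a), (6, n, y), (6, y, a), (6, y, n)}

ρ[B→B2]: schema becomes (G, B2); tuples unchanged.
Natural join on G: {(31, q, q), (31, q, u), (31, q, y), (31, u, q), (31, u, u), (31, u, y), (31, y, q), (31, y, u), (31, y, y), (6, a, a), (6, a, n), (6, a, y), (6, n, a), (6, n, n), (6, n, y), (6, y, a), (6, y, n), (6, y, y)}
σ[B != B2]: keep tuples satisfying B != B2 → {(31, q, u), (31, q, y), (31, u, q), (31, u, y), (31, y, q), (31, y, u), (6, a, n), (6, a, y), (6, n, a), (6, n, y), (6, y, a), (6, y, n)}
π_{G, B, B2} gives {(31, q, u), (31, q, y), (31, u, q), (31, u, y), (31, y, q), (31, y, u), (6, a, n), (6, a, y), (6, n, a), (6, n, y), (6, y, a), (6, y, n)}.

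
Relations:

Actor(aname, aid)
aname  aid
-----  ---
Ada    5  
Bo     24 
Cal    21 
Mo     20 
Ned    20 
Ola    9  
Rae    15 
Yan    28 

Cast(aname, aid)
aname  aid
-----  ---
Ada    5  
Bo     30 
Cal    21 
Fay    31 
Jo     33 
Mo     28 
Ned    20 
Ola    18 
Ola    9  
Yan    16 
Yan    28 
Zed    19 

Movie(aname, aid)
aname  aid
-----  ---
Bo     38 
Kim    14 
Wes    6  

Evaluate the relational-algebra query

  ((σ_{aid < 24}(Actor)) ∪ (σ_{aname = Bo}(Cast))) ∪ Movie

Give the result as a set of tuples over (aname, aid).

{(Ada, 5), (Bo, 30), (Bo, 38), (Cal, 21), (Kim, 14), (Mo, 20), (Ned, 20), (Ola, 9), (Rae, 15), (Wes, 6)}

σ[aid < 24]: keep tuples satisfying aid < 24 → {(Ada, 5), (Cal, 21), (Mo, 20), (Ned, 20), (Ola, 9), (Rae, 15)}
σ[aname = Bo]: keep tuples satisfying aname = Bo → {(Bo, 30)}
Set union of the two operands is {(Ada, 5), (Bo, 30), (Cal, 21), (Mo, 20), (Ned, 20), (Ola, 9), (Rae, 15)}.
Set union of the two operands is {(Ada, 5), (Bo, 30), (Bo, 38), (Cal, 21), (Kim, 14), (Mo, 20), (Ned, 20), (Ola, 9), (Rae, 15), (Wes, 6)}.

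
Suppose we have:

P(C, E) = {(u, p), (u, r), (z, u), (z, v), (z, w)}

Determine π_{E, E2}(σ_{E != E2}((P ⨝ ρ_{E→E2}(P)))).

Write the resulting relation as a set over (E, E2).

ρ[E→E2]: schema becomes (C, E2); tuples unchanged.
Joining P and ρ_{E→E2}(P) on C yields {(u, p, p), (u, p, r), (u, r, p), (u, r, r), (z, u, u), (z, u, v), (z, u, w), (z, v, u), (z, v, v), (z, v, w), (z, w, u), (z, w, v), (z, w, w)}.
σ[E != E2]: keep tuples satisfying E != E2 → {(u, p, r), (u, r, p), (z, u, v), (z, u, w), (z, v, u), (z, v, w), (z, w, u), (z, w, v)}
Keep only column(s) E, E2: {(p, r), (r, p), (u, v), (u, w), (v, u), (v, w), (w, u), (w, v)}

{(p, r), (r, p), (u, v), (u, w), (v, u), (v, w), (w, u), (w, v)}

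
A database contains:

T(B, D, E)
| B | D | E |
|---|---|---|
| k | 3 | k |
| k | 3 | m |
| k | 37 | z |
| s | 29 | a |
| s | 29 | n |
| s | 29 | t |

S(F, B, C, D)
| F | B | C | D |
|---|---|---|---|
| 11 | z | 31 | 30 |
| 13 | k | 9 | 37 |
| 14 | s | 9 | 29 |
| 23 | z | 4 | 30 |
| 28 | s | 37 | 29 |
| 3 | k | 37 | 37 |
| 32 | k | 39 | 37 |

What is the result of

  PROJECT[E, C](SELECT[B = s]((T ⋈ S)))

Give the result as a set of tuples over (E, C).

{(a, 37), (a, 9), (n, 37), (n, 9), (t, 37), (t, 9)}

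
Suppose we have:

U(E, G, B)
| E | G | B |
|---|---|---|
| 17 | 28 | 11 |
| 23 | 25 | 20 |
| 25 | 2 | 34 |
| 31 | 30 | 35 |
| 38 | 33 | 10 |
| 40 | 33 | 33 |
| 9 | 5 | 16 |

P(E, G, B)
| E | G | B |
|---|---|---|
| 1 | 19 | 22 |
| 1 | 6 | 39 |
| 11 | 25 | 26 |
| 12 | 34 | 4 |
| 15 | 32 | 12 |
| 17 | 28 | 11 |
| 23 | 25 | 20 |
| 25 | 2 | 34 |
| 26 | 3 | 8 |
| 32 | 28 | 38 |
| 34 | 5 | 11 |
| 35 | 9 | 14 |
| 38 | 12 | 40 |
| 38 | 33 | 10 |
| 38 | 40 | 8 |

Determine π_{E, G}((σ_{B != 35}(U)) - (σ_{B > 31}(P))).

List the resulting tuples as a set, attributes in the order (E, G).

Filtering on B != 35 leaves {(17, 28, 11), (23, 25, 20), (25, 2, 34), (38, 33, 10), (40, 33, 33), (9, 5, 16)}.
Filtering on B > 31 leaves {(1, 6, 39), (25, 2, 34), (32, 28, 38), (38, 12, 40)}.
Taking the difference: {(17, 28, 11), (23, 25, 20), (38, 33, 10), (40, 33, 33), (9, 5, 16)}
Keep only column(s) E, G: {(17, 28), (23, 25), (38, 33), (40, 33), (9, 5)}

{(17, 28), (23, 25), (38, 33), (40, 33), (9, 5)}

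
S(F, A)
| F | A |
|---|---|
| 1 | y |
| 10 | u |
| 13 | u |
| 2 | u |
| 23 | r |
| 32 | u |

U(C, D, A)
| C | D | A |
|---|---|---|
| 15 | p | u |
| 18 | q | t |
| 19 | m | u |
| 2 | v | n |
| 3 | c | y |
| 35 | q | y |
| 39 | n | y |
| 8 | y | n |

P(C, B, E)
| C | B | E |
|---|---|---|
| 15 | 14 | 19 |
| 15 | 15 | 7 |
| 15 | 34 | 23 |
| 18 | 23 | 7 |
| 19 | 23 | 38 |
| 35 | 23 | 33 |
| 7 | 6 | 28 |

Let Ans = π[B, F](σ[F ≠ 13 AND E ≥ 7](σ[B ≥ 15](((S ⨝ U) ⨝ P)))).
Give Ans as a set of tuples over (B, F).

S ⋈ U (natural join on A): {(1, y, 3, c), (1, y, 35, q), (1, y, 39, n), (10, u, 15, p), (10, u, 19, m), (13, u, 15, p), (13, u, 19, m), (2, u, 15, p), (2, u, 19, m), (32, u, 15, p), (32, u, 19, m)}
(S ⨝ U) ⋈ P (natural join on C): {(1, y, 35, q, 23, 33), (10, u, 15, p, 14, 19), (10, u, 15, p, 15, 7), (10, u, 15, p, 34, 23), (10, u, 19, m, 23, 38), (13, u, 15, p, 14, 19), (13, u, 15, p, 15, 7), (13, u, 15, p, 34, 23), (13, u, 19, m, 23, 38), (2, u, 15, p, 14, 19), (2, u, 15, p, 15, 7), (2, u, 15, p, 34, 23), (2, u, 19, m, 23, 38), (32, u, 15, p, 14, 19), (32, u, 15, p, 15, 7), (32, u, 15, p, 34, 23), (32, u, 19, m, 23, 38)}
Apply σ_{B ≥ 15}; surviving tuples: {(1, y, 35, q, 23, 33), (10, u, 15, p, 15, 7), (10, u, 15, p, 34, 23), (10, u, 19, m, 23, 38), (13, u, 15, p, 15, 7), (13, u, 15, p, 34, 23), (13, u, 19, m, 23, 38), (2, u, 15, p, 15, 7), (2, u, 15, p, 34, 23), (2, u, 19, m, 23, 38), (32, u, 15, p, 15, 7), (32, u, 15, p, 34, 23), (32, u, 19, m, 23, 38)}
Apply σ_{F ≠ 13 AND E ≥ 7}; surviving tuples: {(1, y, 35, q, 23, 33), (10, u, 15, p, 15, 7), (10, u, 15, p, 34, 23), (10, u, 19, m, 23, 38), (2, u, 15, p, 15, 7), (2, u, 15, p, 34, 23), (2, u, 19, m, 23, 38), (32, u, 15, p, 15, 7), (32, u, 15, p, 34, 23), (32, u, 19, m, 23, 38)}
π_{B, F} gives {(15, 10), (15, 2), (15, 32), (23, 1), (23, 10), (23, 2), (23, 32), (34, 10), (34, 2), (34, 32)}.

{(15, 10), (15, 2), (15, 32), (23, 1), (23, 10), (23, 2), (23, 32), (34, 10), (34, 2), (34, 32)}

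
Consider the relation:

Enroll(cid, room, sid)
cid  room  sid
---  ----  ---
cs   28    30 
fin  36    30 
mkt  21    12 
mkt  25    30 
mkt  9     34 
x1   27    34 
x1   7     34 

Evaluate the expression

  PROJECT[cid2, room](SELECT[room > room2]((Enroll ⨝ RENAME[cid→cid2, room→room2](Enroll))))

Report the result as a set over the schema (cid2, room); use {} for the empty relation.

ρ[cid→cid2, room→room2]: schema becomes (cid2, room2, sid); tuples unchanged.
Natural join on sid: {(cs, 28, 30, cs, 28), (cs, 28, 30, fin, 36), (cs, 28, 30, mkt, 25), (fin, 36, 30, cs, 28), (fin, 36, 30, fin, 36), (fin, 36, 30, mkt, 25), (mkt, 21, 12, mkt, 21), (mkt, 25, 30, cs, 28), (mkt, 25, 30, fin, 36), (mkt, 25, 30, mkt, 25), (mkt, 9, 34, mkt, 9), (mkt, 9, 34, x1, 27), (mkt, 9, 34, x1, 7), (x1, 27, 34, mkt, 9), (x1, 27, 34, x1, 27), (x1, 27, 34, x1, 7), (x1, 7, 34, mkt, 9), (x1, 7, 34, x1, 27), (x1, 7, 34, x1, 7)}
Apply σ_{room > room2}; surviving tuples: {(cs, 28, 30, mkt, 25), (fin, 36, 30, cs, 28), (fin, 36, 30, mkt, 25), (mkt, 9, 34, x1, 7), (x1, 27, 34, mkt, 9), (x1, 27, 34, x1, 7)}
π_{cid2, room} gives {(cs, 36), (mkt, 27), (mkt, 28), (mkt, 36), (x1, 27), (x1, 9)}.

{(cs, 36), (mkt, 27), (mkt, 28), (mkt, 36), (x1, 27), (x1, 9)}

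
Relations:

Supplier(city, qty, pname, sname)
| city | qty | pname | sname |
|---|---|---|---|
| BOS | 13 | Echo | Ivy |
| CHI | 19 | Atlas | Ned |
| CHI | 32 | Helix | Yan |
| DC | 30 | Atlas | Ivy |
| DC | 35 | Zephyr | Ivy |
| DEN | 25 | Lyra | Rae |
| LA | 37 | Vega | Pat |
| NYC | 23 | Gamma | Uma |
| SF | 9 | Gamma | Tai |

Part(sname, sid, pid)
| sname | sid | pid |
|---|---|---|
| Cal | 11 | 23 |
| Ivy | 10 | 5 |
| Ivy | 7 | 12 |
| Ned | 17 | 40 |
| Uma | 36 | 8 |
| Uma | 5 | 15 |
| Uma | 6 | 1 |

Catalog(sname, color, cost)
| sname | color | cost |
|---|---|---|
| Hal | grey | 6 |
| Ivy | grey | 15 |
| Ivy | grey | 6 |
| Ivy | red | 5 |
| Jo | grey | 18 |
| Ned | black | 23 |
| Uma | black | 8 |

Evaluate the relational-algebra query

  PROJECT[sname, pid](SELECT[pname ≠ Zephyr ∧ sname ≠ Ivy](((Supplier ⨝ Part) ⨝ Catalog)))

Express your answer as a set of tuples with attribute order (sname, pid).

Natural join on sname: {(BOS, 13, Echo, Ivy, 10, 5), (BOS, 13, Echo, Ivy, 7, 12), (CHI, 19, Atlas, Ned, 17, 40), (DC, 30, Atlas, Ivy, 10, 5), (DC, 30, Atlas, Ivy, 7, 12), (DC, 35, Zephyr, Ivy, 10, 5), (DC, 35, Zephyr, Ivy, 7, 12), (NYC, 23, Gamma, Uma, 36, 8), (NYC, 23, Gamma, Uma, 5, 15), (NYC, 23, Gamma, Uma, 6, 1)}
Natural join on sname: {(BOS, 13, Echo, Ivy, 10, 5, grey, 15), (BOS, 13, Echo, Ivy, 10, 5, grey, 6), (BOS, 13, Echo, Ivy, 10, 5, red, 5), (BOS, 13, Echo, Ivy, 7, 12, grey, 15), (BOS, 13, Echo, Ivy, 7, 12, grey, 6), (BOS, 13, Echo, Ivy, 7, 12, red, 5), (CHI, 19, Atlas, Ned, 17, 40, black, 23), (DC, 30, Atlas, Ivy, 10, 5, grey, 15), (DC, 30, Atlas, Ivy, 10, 5, grey, 6), (DC, 30, Atlas, Ivy, 10, 5, red, 5), (DC, 30, Atlas, Ivy, 7, 12, grey, 15), (DC, 30, Atlas, Ivy, 7, 12, grey, 6), (DC, 30, Atlas, Ivy, 7, 12, red, 5), (DC, 35, Zephyr, Ivy, 10, 5, grey, 15), (DC, 35, Zephyr, Ivy, 10, 5, grey, 6), (DC, 35, Zephyr, Ivy, 10, 5, red, 5), (DC, 35, Zephyr, Ivy, 7, 12, grey, 15), (DC, 35, Zephyr, Ivy, 7, 12, grey, 6), (DC, 35, Zephyr, Ivy, 7, 12, red, 5), (NYC, 23, Gamma, Uma, 36, 8, black, 8), (NYC, 23, Gamma, Uma, 5, 15, black, 8), (NYC, 23, Gamma, Uma, 6, 1, black, 8)}
Apply σ_{pname ≠ Zephyr ∧ sname ≠ Ivy}; surviving tuples: {(CHI, 19, Atlas, Ned, 17, 40, black, 23), (NYC, 23, Gamma, Uma, 36, 8, black, 8), (NYC, 23, Gamma, Uma, 5, 15, black, 8), (NYC, 23, Gamma, Uma, 6, 1, black, 8)}
π[sname, pid]: project onto (sname, pid) → {(Ned, 40), (Uma, 1), (Uma, 15), (Uma, 8)}

{(Ned, 40), (Uma, 1), (Uma, 15), (Uma, 8)}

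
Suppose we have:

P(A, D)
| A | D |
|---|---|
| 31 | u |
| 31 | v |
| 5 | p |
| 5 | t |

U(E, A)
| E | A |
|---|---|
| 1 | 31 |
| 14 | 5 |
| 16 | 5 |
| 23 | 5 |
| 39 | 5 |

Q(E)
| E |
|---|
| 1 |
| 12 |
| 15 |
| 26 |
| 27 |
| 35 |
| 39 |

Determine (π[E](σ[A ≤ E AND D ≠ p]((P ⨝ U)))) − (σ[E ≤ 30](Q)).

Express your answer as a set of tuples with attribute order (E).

Natural join on A: {(31, u, 1), (31, v, 1), (5, p, 14), (5, p, 16), (5, p, 23), (5, p, 39), (5, t, 14), (5, t, 16), (5, t, 23), (5, t, 39)}
Apply σ_{A ≤ E AND D ≠ p}; surviving tuples: {(5, t, 14), (5, t, 16), (5, t, 23), (5, t, 39)}
π_{E} gives {14, 16, 23, 39}.
Apply σ_{E ≤ 30}; surviving tuples: {1, 12, 15, 26, 27}
Difference: {14, 16, 23, 39} with {1, 12, 15, 26, 27} → {14, 16, 23, 39}

{14, 16, 23, 39}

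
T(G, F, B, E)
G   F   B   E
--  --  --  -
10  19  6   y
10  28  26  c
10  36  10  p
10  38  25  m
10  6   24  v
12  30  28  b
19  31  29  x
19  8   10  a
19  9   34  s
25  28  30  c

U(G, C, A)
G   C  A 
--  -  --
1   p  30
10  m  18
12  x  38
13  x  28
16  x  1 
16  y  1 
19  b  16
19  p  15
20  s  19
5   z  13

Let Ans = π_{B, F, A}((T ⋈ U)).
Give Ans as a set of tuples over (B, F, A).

T ⋈ U (natural join on G): {(10, 19, 6, y, m, 18), (10, 28, 26, c, m, 18), (10, 36, 10, p, m, 18), (10, 38, 25, m, m, 18), (10, 6, 24, v, m, 18), (12, 30, 28, b, x, 38), (19, 31, 29, x, b, 16), (19, 31, 29, x, p, 15), (19, 8, 10, a, b, 16), (19, 8, 10, a, p, 15), (19, 9, 34, s, b, 16), (19, 9, 34, s, p, 15)}
π[B, F, A]: project onto (B, F, A) → {(10, 36, 18), (10, 8, 15), (10, 8, 16), (24, 6, 18), (25, 38, 18), (26, 28, 18), (28, 30, 38), (29, 31, 15), (29, 31, 16), (34, 9, 15), (34, 9, 16), (6, 19, 18)}

{(10, 36, 18), (10, 8, 15), (10, 8, 16), (24, 6, 18), (25, 38, 18), (26, 28, 18), (28, 30, 38), (29, 31, 15), (29, 31, 16), (34, 9, 15), (34, 9, 16), (6, 19, 18)}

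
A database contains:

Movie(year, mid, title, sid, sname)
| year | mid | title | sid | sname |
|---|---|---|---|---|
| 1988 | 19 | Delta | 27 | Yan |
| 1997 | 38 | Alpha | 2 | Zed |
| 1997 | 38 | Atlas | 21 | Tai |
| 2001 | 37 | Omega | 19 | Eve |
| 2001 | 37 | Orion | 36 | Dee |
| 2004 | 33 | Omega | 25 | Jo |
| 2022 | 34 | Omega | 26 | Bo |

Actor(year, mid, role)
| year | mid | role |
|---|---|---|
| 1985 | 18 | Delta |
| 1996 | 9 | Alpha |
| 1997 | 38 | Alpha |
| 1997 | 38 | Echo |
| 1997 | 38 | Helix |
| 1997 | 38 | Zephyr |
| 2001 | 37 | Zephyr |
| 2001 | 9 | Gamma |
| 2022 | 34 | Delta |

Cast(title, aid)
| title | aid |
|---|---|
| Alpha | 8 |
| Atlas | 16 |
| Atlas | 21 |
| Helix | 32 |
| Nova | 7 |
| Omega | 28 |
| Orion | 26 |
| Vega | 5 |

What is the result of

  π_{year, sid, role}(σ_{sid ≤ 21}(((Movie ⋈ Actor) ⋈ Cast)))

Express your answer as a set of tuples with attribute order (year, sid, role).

{(1997, 2, Alpha), (1997, 2, Echo), (1997, 2, Helix), (1997, 2, Zephyr), (1997, 21, Alpha), (1997, 21, Echo), (1997, 21, Helix), (1997, 21, Zephyr), (2001, 19, Zephyr)}

Joining Movie and Actor on year, mid yields {(1997, 38, Alpha, 2, Zed, Alpha), (1997, 38, Alpha, 2, Zed, Echo), (1997, 38, Alpha, 2, Zed, Helix), (1997, 38, Alpha, 2, Zed, Zephyr), (1997, 38, Atlas, 21, Tai, Alpha), (1997, 38, Atlas, 21, Tai, Echo), (1997, 38, Atlas, 21, Tai, Helix), (1997, 38, Atlas, 21, Tai, Zephyr), (2001, 37, Omega, 19, Eve, Zephyr), (2001, 37, Orion, 36, Dee, Zephyr), (2022, 34, Omega, 26, Bo, Delta)}.
Joining (Movie ⋈ Actor) and Cast on title yields {(1997, 38, Alpha, 2, Zed, Alpha, 8), (1997, 38, Alpha, 2, Zed, Echo, 8), (1997, 38, Alpha, 2, Zed, Helix, 8), (1997, 38, Alpha, 2, Zed, Zephyr, 8), (1997, 38, Atlas, 21, Tai, Alpha, 16), (1997, 38, Atlas, 21, Tai, Alpha, 21), (1997, 38, Atlas, 21, Tai, Echo, 16), (1997, 38, Atlas, 21, Tai, Echo, 21), (1997, 38, Atlas, 21, Tai, Helix, 16), (1997, 38, Atlas, 21, Tai, Helix, 21), (1997, 38, Atlas, 21, Tai, Zephyr, 16), (1997, 38, Atlas, 21, Tai, Zephyr, 21), (2001, 37, Omega, 19, Eve, Zephyr, 28), (2001, 37, Orion, 36, Dee, Zephyr, 26), (2022, 34, Omega, 26, Bo, Delta, 28)}.
σ[sid ≤ 21]: keep tuples satisfying sid ≤ 21 → {(1997, 38, Alpha, 2, Zed, Alpha, 8), (1997, 38, Alpha, 2, Zed, Echo, 8), (1997, 38, Alpha, 2, Zed, Helix, 8), (1997, 38, Alpha, 2, Zed, Zephyr, 8), (1997, 38, Atlas, 21, Tai, Alpha, 16), (1997, 38, Atlas, 21, Tai, Alpha, 21), (1997, 38, Atlas, 21, Tai, Echo, 16), (1997, 38, Atlas, 21, Tai, Echo, 21), (1997, 38, Atlas, 21, Tai, Helix, 16), (1997, 38, Atlas, 21, Tai, Helix, 21), (1997, 38, Atlas, 21, Tai, Zephyr, 16), (1997, 38, Atlas, 21, Tai, Zephyr, 21), (2001, 37, Omega, 19, Eve, Zephyr, 28)}
Projecting to year, sid, role (4 duplicate(s) eliminated): {(1997, 2, Alpha), (1997, 2, Echo), (1997, 2, Helix), (1997, 2, Zephyr), (1997, 21, Alpha), (1997, 21, Echo), (1997, 21, Helix), (1997, 21, Zephyr), (2001, 19, Zephyr)}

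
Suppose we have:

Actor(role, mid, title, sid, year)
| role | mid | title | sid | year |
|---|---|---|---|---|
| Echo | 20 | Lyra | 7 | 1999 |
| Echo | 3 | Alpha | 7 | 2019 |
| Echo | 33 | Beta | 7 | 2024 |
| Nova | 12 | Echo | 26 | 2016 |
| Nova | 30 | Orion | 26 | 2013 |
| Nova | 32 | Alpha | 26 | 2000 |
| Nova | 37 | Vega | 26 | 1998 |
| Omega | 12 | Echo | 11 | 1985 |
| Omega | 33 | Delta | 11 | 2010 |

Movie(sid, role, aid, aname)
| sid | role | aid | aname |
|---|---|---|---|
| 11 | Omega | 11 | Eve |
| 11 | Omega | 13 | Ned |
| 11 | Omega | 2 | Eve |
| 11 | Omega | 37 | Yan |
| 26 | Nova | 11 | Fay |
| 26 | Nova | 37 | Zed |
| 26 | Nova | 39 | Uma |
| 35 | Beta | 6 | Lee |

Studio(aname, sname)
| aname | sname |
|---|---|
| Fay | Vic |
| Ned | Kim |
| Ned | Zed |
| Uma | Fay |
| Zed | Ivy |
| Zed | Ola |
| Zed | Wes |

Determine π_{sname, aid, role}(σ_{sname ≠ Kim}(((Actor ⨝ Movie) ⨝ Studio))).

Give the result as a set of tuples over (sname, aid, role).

Joining Actor and Movie on role, sid yields {(Nova, 12, Echo, 26, 2016, 11, Fay), (Nova, 12, Echo, 26, 2016, 37, Zed), (Nova, 12, Echo, 26, 2016, 39, Uma), (Nova, 30, Orion, 26, 2013, 11, Fay), (Nova, 30, Orion, 26, 2013, 37, Zed), (Nova, 30, Orion, 26, 2013, 39, Uma), (Nova, 32, Alpha, 26, 2000, 11, Fay), (Nova, 32, Alpha, 26, 2000, 37, Zed), (Nova, 32, Alpha, 26, 2000, 39, Uma), (Nova, 37, Vega, 26, 1998, 11, Fay), (Nova, 37, Vega, 26, 1998, 37, Zed), (Nova, 37, Vega, 26, 1998, 39, Uma), (Omega, 12, Echo, 11, 1985, 11, Eve), (Omega, 12, Echo, 11, 1985, 13, Ned), (Omega, 12, Echo, 11, 1985, 2, Eve), (Omega, 12, Echo, 11, 1985, 37, Yan), (Omega, 33, Delta, 11, 2010, 11, Eve), (Omega, 33, Delta, 11, 2010, 13, Ned), (Omega, 33, Delta, 11, 2010, 2, Eve), (Omega, 33, Delta, 11, 2010, 37, Yan)}.
Joining (Actor ⨝ Movie) and Studio on aname yields {(Nova, 12, Echo, 26, 2016, 11, Fay, Vic), (Nova, 12, Echo, 26, 2016, 37, Zed, Ivy), (Nova, 12, Echo, 26, 2016, 37, Zed, Ola), (Nova, 12, Echo, 26, 2016, 37, Zed, Wes), (Nova, 12, Echo, 26, 2016, 39, Uma, Fay), (Nova, 30, Orion, 26, 2013, 11, Fay, Vic), (Nova, 30, Orion, 26, 2013, 37, Zed, Ivy), (Nova, 30, Orion, 26, 2013, 37, Zed, Ola), (Nova, 30, Orion, 26, 2013, 37, Zed, Wes), (Nova, 30, Orion, 26, 2013, 39, Uma, Fay), (Nova, 32, Alpha, 26, 2000, 11, Fay, Vic), (Nova, 32, Alpha, 26, 2000, 37, Zed, Ivy), (Nova, 32, Alpha, 26, 2000, 37, Zed, Ola), (Nova, 32, Alpha, 26, 2000, 37, Zed, Wes), (Nova, 32, Alpha, 26, 2000, 39, Uma, Fay), (Nova, 37, Vega, 26, 1998, 11, Fay, Vic), (Nova, 37, Vega, 26, 1998, 37, Zed, Ivy), (Nova, 37, Vega, 26, 1998, 37, Zed, Ola), (Nova, 37, Vega, 26, 1998, 37, Zed, Wes), (Nova, 37, Vega, 26, 1998, 39, Uma, Fay), (Omega, 12, Echo, 11, 1985, 13, Ned, Kim), (Omega, 12, Echo, 11, 1985, 13, Ned, Zed), (Omega, 33, Delta, 11, 2010, 13, Ned, Kim), (Omega, 33, Delta, 11, 2010, 13, Ned, Zed)}.
Apply σ_{sname ≠ Kim}; surviving tuples: {(Nova, 12, Echo, 26, 2016, 11, Fay, Vic), (Nova, 12, Echo, 26, 2016, 37, Zed, Ivy), (Nova, 12, Echo, 26, 2016, 37, Zed, Ola), (Nova, 12, Echo, 26, 2016, 37, Zed, Wes), (Nova, 12, Echo, 26, 2016, 39, Uma, Fay), (Nova, 30, Orion, 26, 2013, 11, Fay, Vic), (Nova, 30, Orion, 26, 2013, 37, Zed, Ivy), (Nova, 30, Orion, 26, 2013, 37, Zed, Ola), (Nova, 30, Orion, 26, 2013, 37, Zed, Wes), (Nova, 30, Orion, 26, 2013, 39, Uma, Fay), (Nova, 32, Alpha, 26, 2000, 11, Fay, Vic), (Nova, 32, Alpha, 26, 2000, 37, Zed, Ivy), (Nova, 32, Alpha, 26, 2000, 37, Zed, Ola), (Nova, 32, Alpha, 26, 2000, 37, Zed, Wes), (Nova, 32, Alpha, 26, 2000, 39, Uma, Fay), (Nova, 37, Vega, 26, 1998, 11, Fay, Vic), (Nova, 37, Vega, 26, 1998, 37, Zed, Ivy), (Nova, 37, Vega, 26, 1998, 37, Zed, Ola), (Nova, 37, Vega, 26, 1998, 37, Zed, Wes), (Nova, 37, Vega, 26, 1998, 39, Uma, Fay), (Omega, 12, Echo, 11, 1985, 13, Ned, Zed), (Omega, 33, Delta, 11, 2010, 13, Ned, Zed)}
Keep only column(s) sname, aid, role (16 duplicate(s) eliminated): {(Fay, 39, Nova), (Ivy, 37, Nova), (Ola, 37, Nova), (Vic, 11, Nova), (Wes, 37, Nova), (Zed, 13, Omega)}

{(Fay, 39, Nova), (Ivy, 37, Nova), (Ola, 37, Nova), (Vic, 11, Nova), (Wes, 37, Nova), (Zed, 13, Omega)}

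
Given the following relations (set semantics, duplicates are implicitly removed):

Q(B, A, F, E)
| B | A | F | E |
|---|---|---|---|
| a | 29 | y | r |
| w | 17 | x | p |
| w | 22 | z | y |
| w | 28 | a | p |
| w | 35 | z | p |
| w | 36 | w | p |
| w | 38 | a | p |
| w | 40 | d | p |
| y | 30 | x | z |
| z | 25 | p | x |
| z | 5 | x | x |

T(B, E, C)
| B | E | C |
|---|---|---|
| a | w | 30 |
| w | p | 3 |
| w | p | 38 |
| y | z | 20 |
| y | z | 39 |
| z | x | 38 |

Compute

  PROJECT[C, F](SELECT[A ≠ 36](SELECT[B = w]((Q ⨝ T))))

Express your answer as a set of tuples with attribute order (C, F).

{(3, a), (3, d), (3, x), (3, z), (38, a), (38, d), (38, x), (38, z)}

Joining Q and T on B, E yields {(w, 17, x, p, 3), (w, 17, x, p, 38), (w, 28, a, p, 3), (w, 28, a, p, 38), (w, 35, z, p, 3), (w, 35, z, p, 38), (w, 36, w, p, 3), (w, 36, w, p, 38), (w, 38, a, p, 3), (w, 38, a, p, 38), (w, 40, d, p, 3), (w, 40, d, p, 38), (y, 30, x, z, 20), (y, 30, x, z, 39), (z, 25, p, x, 38), (z, 5, x, x, 38)}.
Filtering on B = w leaves {(w, 17, x, p, 3), (w, 17, x, p, 38), (w, 28, a, p, 3), (w, 28, a, p, 38), (w, 35, z, p, 3), (w, 35, z, p, 38), (w, 36, w, p, 3), (w, 36, w, p, 38), (w, 38, a, p, 3), (w, 38, a, p, 38), (w, 40, d, p, 3), (w, 40, d, p, 38)}.
Filtering on A ≠ 36 leaves {(w, 17, x, p, 3), (w, 17, x, p, 38), (w, 28, a, p, 3), (w, 28, a, p, 38), (w, 35, z, p, 3), (w, 35, z, p, 38), (w, 38, a, p, 3), (w, 38, a, p, 38), (w, 40, d, p, 3), (w, 40, d, p, 38)}.
π_{C, F} gives {(3, a), (3, d), (3, x), (3, z), (38, a), (38, d), (38, x), (38, z)} (2 duplicate(s) eliminated).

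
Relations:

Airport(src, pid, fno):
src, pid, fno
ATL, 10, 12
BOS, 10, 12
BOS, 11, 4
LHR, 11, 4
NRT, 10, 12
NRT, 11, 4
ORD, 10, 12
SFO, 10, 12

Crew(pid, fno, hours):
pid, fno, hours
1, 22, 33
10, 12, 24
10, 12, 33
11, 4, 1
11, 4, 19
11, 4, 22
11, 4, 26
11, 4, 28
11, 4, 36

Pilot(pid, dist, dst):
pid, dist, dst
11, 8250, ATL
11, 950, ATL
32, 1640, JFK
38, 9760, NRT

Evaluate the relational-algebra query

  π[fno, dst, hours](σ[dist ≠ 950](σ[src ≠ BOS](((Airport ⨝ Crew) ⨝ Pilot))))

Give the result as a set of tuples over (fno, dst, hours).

{(4, ATL, 1), (4, ATL, 19), (4, ATL, 22), (4, ATL, 26), (4, ATL, 28), (4, ATL, 36)}

Natural join on pid, fno: {(ATL, 10, 12, 24), (ATL, 10, 12, 33), (BOS, 10, 12, 24), (BOS, 10, 12, 33), (BOS, 11, 4, 1), (BOS, 11, 4, 19), (BOS, 11, 4, 22), (BOS, 11, 4, 26), (BOS, 11, 4, 28), (BOS, 11, 4, 36), (LHR, 11, 4, 1), (LHR, 11, 4, 19), (LHR, 11, 4, 22), (LHR, 11, 4, 26), (LHR, 11, 4, 28), (LHR, 11, 4, 36), (NRT, 10, 12, 24), (NRT, 10, 12, 33), (NRT, 11, 4, 1), (NRT, 11, 4, 19), (NRT, 11, 4, 22), (NRT, 11, 4, 26), (NRT, 11, 4, 28), (NRT, 11, 4, 36), (ORD, 10, 12, 24), (ORD, 10, 12, 33), (SFO, 10, 12, 24), (SFO, 10, 12, 33)}
Natural join on pid: {(BOS, 11, 4, 1, 8250, ATL), (BOS, 11, 4, 1, 950, ATL), (BOS, 11, 4, 19, 8250, ATL), (BOS, 11, 4, 19, 950, ATL), (BOS, 11, 4, 22, 8250, ATL), (BOS, 11, 4, 22, 950, ATL), (BOS, 11, 4, 26, 8250, ATL), (BOS, 11, 4, 26, 950, ATL), (BOS, 11, 4, 28, 8250, ATL), (BOS, 11, 4, 28, 950, ATL), (BOS, 11, 4, 36, 8250, ATL), (BOS, 11, 4, 36, 950, ATL), (LHR, 11, 4, 1, 8250, ATL), (LHR, 11, 4, 1, 950, ATL), (LHR, 11, 4, 19, 8250, ATL), (LHR, 11, 4, 19, 950, ATL), (LHR, 11, 4, 22, 8250, ATL), (LHR, 11, 4, 22, 950, ATL), (LHR, 11, 4, 26, 8250, ATL), (LHR, 11, 4, 26, 950, ATL), (LHR, 11, 4, 28, 8250, ATL), (LHR, 11, 4, 28, 950, ATL), (LHR, 11, 4, 36, 8250, ATL), (LHR, 11, 4, 36, 950, ATL), (NRT, 11, 4, 1, 8250, ATL), (NRT, 11, 4, 1, 950, ATL), (NRT, 11, 4, 19, 8250, ATL), (NRT, 11, 4, 19, 950, ATL), (NRT, 11, 4, 22, 8250, ATL), (NRT, 11, 4, 22, 950, ATL), (NRT, 11, 4, 26, 8250, ATL), (NRT, 11, 4, 26, 950, ATL), (NRT, 11, 4, 28, 8250, ATL), (NRT, 11, 4, 28, 950, ATL), (NRT, 11, 4, 36, 8250, ATL), (NRT, 11, 4, 36, 950, ATL)}
σ[src ≠ BOS]: keep tuples satisfying src ≠ BOS → {(LHR, 11, 4, 1, 8250, ATL), (LHR, 11, 4, 1, 950, ATL), (LHR, 11, 4, 19, 8250, ATL), (LHR, 11, 4, 19, 950, ATL), (LHR, 11, 4, 22, 8250, ATL), (LHR, 11, 4, 22, 950, ATL), (LHR, 11, 4, 26, 8250, ATL), (LHR, 11, 4, 26, 950, ATL), (LHR, 11, 4, 28, 8250, ATL), (LHR, 11, 4, 28, 950, ATL), (LHR, 11, 4, 36, 8250, ATL), (LHR, 11, 4, 36, 950, ATL), (NRT, 11, 4, 1, 8250, ATL), (NRT, 11, 4, 1, 950, ATL), (NRT, 11, 4, 19, 8250, ATL), (NRT, 11, 4, 19, 950, ATL), (NRT, 11, 4, 22, 8250, ATL), (NRT, 11, 4, 22, 950, ATL), (NRT, 11, 4, 26, 8250, ATL), (NRT, 11, 4, 26, 950, ATL), (NRT, 11, 4, 28, 8250, ATL), (NRT, 11, 4, 28, 950, ATL), (NRT, 11, 4, 36, 8250, ATL), (NRT, 11, 4, 36, 950, ATL)}
σ[dist ≠ 950]: keep tuples satisfying dist ≠ 950 → {(LHR, 11, 4, 1, 8250, ATL), (LHR, 11, 4, 19, 8250, ATL), (LHR, 11, 4, 22, 8250, ATL), (LHR, 11, 4, 26, 8250, ATL), (LHR, 11, 4, 28, 8250, ATL), (LHR, 11, 4, 36, 8250, ATL), (NRT, 11, 4, 1, 8250, ATL), (NRT, 11, 4, 19, 8250, ATL), (NRT, 11, 4, 22, 8250, ATL), (NRT, 11, 4, 26, 8250, ATL), (NRT, 11, 4, 28, 8250, ATL), (NRT, 11, 4, 36, 8250, ATL)}
π[fno, dst, hours]: project onto (fno, dst, hours) (6 duplicate(s) eliminated) → {(4, ATL, 1), (4, ATL, 19), (4, ATL, 22), (4, ATL, 26), (4, ATL, 28), (4, ATL, 36)}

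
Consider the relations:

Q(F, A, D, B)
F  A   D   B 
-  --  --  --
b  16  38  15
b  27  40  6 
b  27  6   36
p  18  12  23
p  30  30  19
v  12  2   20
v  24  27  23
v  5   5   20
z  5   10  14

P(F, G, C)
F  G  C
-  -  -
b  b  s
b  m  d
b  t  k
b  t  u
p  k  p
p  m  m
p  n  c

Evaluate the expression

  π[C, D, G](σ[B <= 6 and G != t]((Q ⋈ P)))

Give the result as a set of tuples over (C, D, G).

{(d, 40, m), (s, 40, b)}

Joining Q and P on F yields {(b, 16, 38, 15, b, s), (b, 16, 38, 15, m, d), (b, 16, 38, 15, t, k), (b, 16, 38, 15, t, u), (b, 27, 40, 6, b, s), (b, 27, 40, 6, m, d), (b, 27, 40, 6, t, k), (b, 27, 40, 6, t, u), (b, 27, 6, 36, b, s), (b, 27, 6, 36, m, d), (b, 27, 6, 36, t, k), (b, 27, 6, 36, t, u), (p, 18, 12, 23, k, p), (p, 18, 12, 23, m, m), (p, 18, 12, 23, n, c), (p, 30, 30, 19, k, p), (p, 30, 30, 19, m, m), (p, 30, 30, 19, n, c)}.
Apply σ_{B <= 6 and G != t}; surviving tuples: {(b, 27, 40, 6, b, s), (b, 27, 40, 6, m, d)}
π_{C, D, G} gives {(d, 40, m), (s, 40, b)}.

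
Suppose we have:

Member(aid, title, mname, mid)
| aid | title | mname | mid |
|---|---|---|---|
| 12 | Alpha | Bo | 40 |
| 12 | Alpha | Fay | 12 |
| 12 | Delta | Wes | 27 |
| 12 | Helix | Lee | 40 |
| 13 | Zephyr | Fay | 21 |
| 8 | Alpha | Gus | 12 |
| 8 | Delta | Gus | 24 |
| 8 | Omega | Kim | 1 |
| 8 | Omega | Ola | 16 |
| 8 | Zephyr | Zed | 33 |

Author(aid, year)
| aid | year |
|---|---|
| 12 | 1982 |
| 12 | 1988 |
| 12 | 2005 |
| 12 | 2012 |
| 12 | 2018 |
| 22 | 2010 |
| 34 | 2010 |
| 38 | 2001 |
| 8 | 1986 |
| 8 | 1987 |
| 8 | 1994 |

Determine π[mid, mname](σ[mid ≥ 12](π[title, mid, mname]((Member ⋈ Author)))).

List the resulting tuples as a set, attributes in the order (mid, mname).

{(12, Fay), (12, Gus), (16, Ola), (24, Gus), (27, Wes), (33, Zed), (40, Bo), (40, Lee)}

Natural join on aid: {(12, Alpha, Bo, 40, 1982), (12, Alpha, Bo, 40, 1988), (12, Alpha, Bo, 40, 2005), (12, Alpha, Bo, 40, 2012), (12, Alpha, Bo, 40, 2018), (12, Alpha, Fay, 12, 1982), (12, Alpha, Fay, 12, 1988), (12, Alpha, Fay, 12, 2005), (12, Alpha, Fay, 12, 2012), (12, Alpha, Fay, 12, 2018), (12, Delta, Wes, 27, 1982), (12, Delta, Wes, 27, 1988), (12, Delta, Wes, 27, 2005), (12, Delta, Wes, 27, 2012), (12, Delta, Wes, 27, 2018), (12, Helix, Lee, 40, 1982), (12, Helix, Lee, 40, 1988), (12, Helix, Lee, 40, 2005), (12, Helix, Lee, 40, 2012), (12, Helix, Lee, 40, 2018), (8, Alpha, Gus, 12, 1986), (8, Alpha, Gus, 12, 1987), (8, Alpha, Gus, 12, 1994), (8, Delta, Gus, 24, 1986), (8, Delta, Gus, 24, 1987), (8, Delta, Gus, 24, 1994), (8, Omega, Kim, 1, 1986), (8, Omega, Kim, 1, 1987), (8, Omega, Kim, 1, 1994), (8, Omega, Ola, 16, 1986), (8, Omega, Ola, 16, 1987), (8, Omega, Ola, 16, 1994), (8, Zephyr, Zed, 33, 1986), (8, Zephyr, Zed, 33, 1987), (8, Zephyr, Zed, 33, 1994)}
π_{title, mid, mname} gives {(Alpha, 12, Fay), (Alpha, 12, Gus), (Alpha, 40, Bo), (Delta, 24, Gus), (Delta, 27, Wes), (Helix, 40, Lee), (Omega, 1, Kim), (Omega, 16, Ola), (Zephyr, 33, Zed)} (26 duplicate(s) eliminated).
Apply σ_{mid ≥ 12}; surviving tuples: {(Alpha, 12, Fay), (Alpha, 12, Gus), (Alpha, 40, Bo), (Delta, 24, Gus), (Delta, 27, Wes), (Helix, 40, Lee), (Omega, 16, Ola), (Zephyr, 33, Zed)}
π_{mid, mname} gives {(12, Fay), (12, Gus), (16, Ola), (24, Gus), (27, Wes), (33, Zed), (40, Bo), (40, Lee)}.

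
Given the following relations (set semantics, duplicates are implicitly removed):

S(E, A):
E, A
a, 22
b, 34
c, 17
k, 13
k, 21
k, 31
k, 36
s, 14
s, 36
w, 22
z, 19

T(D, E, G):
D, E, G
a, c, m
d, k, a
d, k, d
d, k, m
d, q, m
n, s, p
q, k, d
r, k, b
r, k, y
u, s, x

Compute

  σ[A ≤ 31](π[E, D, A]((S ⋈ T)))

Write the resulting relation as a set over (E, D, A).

Joining S and T on E yields {(c, 17, a, m), (k, 13, d, a), (k, 13, d, d), (k, 13, d, m), (k, 13, q, d), (k, 13, r, b), (k, 13, r, y), (k, 21, d, a), (k, 21, d, d), (k, 21, d, m), (k, 21, q, d), (k, 21, r, b), (k, 21, r, y), (k, 31, d, a), (k, 31, d, d), (k, 31, d, m), (k, 31, q, d), (k, 31, r, b), (k, 31, r, y), (k, 36, d, a), (k, 36, d, d), (k, 36, d, m), (k, 36, q, d), (k, 36, r, b), (k, 36, r, y), (s, 14, n, p), (s, 14, u, x), (s, 36, n, p), (s, 36, u, x)}.
Keep only column(s) E, D, A (12 duplicate(s) eliminated): {(c, a, 17), (k, d, 13), (k, d, 21), (k, d, 31), (k, d, 36), (k, q, 13), (k, q, 21), (k, q, 31), (k, q, 36), (k, r, 13), (k, r, 21), (k, r, 31), (k, r, 36), (s, n, 14), (s, n, 36), (s, u, 14), (s, u, 36)}
Apply σ_{A ≤ 31}; surviving tuples: {(c, a, 17), (k, d, 13), (k, d, 21), (k, d, 31), (k, q, 13), (k, q, 21), (k, q, 31), (k, r, 13), (k, r, 21), (k, r, 31), (s, n, 14), (s, u, 14)}

{(c, a, 17), (k, d, 13), (k, d, 21), (k, d, 31), (k, q, 13), (k, q, 21), (k, q, 31), (k, r, 13), (k, r, 21), (k, r, 31), (s, n, 14), (s, u, 14)}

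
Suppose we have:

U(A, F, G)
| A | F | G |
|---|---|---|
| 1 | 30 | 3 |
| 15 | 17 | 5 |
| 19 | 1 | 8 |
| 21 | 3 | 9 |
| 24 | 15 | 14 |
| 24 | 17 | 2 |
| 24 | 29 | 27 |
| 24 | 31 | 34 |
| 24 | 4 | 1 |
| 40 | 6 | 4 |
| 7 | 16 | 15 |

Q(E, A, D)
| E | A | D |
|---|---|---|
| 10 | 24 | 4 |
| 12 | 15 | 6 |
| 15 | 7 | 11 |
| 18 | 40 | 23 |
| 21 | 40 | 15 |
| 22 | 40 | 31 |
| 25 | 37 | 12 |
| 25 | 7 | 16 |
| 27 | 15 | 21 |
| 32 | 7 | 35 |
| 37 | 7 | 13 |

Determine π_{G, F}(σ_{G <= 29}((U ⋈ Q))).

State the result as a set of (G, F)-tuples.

Joining U and Q on A yields {(15, 17, 5, 12, 6), (15, 17, 5, 27, 21), (24, 15, 14, 10, 4), (24, 17, 2, 10, 4), (24, 29, 27, 10, 4), (24, 31, 34, 10, 4), (24, 4, 1, 10, 4), (40, 6, 4, 18, 23), (40, 6, 4, 21, 15), (40, 6, 4, 22, 31), (7, 16, 15, 15, 11), (7, 16, 15, 25, 16), (7, 16, 15, 32, 35), (7, 16, 15, 37, 13)}.
Apply σ_{G <= 29}; surviving tuples: {(15, 17, 5, 12, 6), (15, 17, 5, 27, 21), (24, 15, 14, 10, 4), (24, 17, 2, 10, 4), (24, 29, 27, 10, 4), (24, 4, 1, 10, 4), (40, 6, 4, 18, 23), (40, 6, 4, 21, 15), (40, 6, 4, 22, 31), (7, 16, 15, 15, 11), (7, 16, 15, 25, 16), (7, 16, 15, 32, 35), (7, 16, 15, 37, 13)}
Keep only column(s) G, F (6 duplicate(s) eliminated): {(1, 4), (14, 15), (15, 16), (2, 17), (27, 29), (4, 6), (5, 17)}

{(1, 4), (14, 15), (15, 16), (2, 17), (27, 29), (4, 6), (5, 17)}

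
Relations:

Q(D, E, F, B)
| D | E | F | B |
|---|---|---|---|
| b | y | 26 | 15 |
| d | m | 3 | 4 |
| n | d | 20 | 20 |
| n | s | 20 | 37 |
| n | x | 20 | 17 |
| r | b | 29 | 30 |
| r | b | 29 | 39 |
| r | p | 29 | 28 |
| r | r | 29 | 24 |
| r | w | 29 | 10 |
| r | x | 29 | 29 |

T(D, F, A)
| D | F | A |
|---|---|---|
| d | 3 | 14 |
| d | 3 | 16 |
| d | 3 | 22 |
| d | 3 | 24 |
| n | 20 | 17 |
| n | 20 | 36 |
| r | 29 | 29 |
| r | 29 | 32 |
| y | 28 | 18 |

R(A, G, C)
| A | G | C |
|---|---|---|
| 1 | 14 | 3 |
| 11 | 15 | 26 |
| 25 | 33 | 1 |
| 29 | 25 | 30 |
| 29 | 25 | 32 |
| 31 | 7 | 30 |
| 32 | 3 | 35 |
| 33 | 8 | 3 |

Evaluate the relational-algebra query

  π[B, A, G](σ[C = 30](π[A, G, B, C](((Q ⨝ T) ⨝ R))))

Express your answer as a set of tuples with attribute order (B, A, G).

{(10, 29, 25), (24, 29, 25), (28, 29, 25), (29, 29, 25), (30, 29, 25), (39, 29, 25)}

Natural join on D, F: {(d, m, 3, 4, 14), (d, m, 3, 4, 16), (d, m, 3, 4, 22), (d, m, 3, 4, 24), (n, d, 20, 20, 17), (n, d, 20, 20, 36), (n, s, 20, 37, 17), (n, s, 20, 37, 36), (n, x, 20, 17, 17), (n, x, 20, 17, 36), (r, b, 29, 30, 29), (r, b, 29, 30, 32), (r, b, 29, 39, 29), (r, b, 29, 39, 32), (r, p, 29, 28, 29), (r, p, 29, 28, 32), (r, r, 29, 24, 29), (r, r, 29, 24, 32), (r, w, 29, 10, 29), (r, w, 29, 10, 32), (r, x, 29, 29, 29), (r, x, 29, 29, 32)}
Natural join on A: {(r, b, 29, 30, 29, 25, 30), (r, b, 29, 30, 29, 25, 32), (r, b, 29, 30, 32, 3, 35), (r, b, 29, 39, 29, 25, 30), (r, b, 29, 39, 29, 25, 32), (r, b, 29, 39, 32, 3, 35), (r, p, 29, 28, 29, 25, 30), (r, p, 29, 28, 29, 25, 32), (r, p, 29, 28, 32, 3, 35), (r, r, 29, 24, 29, 25, 30), (r, r, 29, 24, 29, 25, 32), (r, r, 29, 24, 32, 3, 35), (r, w, 29, 10, 29, 25, 30), (r, w, 29, 10, 29, 25, 32), (r, w, 29, 10, 32, 3, 35), (r, x, 29, 29, 29, 25, 30), (r, x, 29, 29, 29, 25, 32), (r, x, 29, 29, 32, 3, 35)}
π[A, G, B, C]: project onto (A, G, B, C) → {(29, 25, 10, 30), (29, 25, 10, 32), (29, 25, 24, 30), (29, 25, 24, 32), (29, 25, 28, 30), (29, 25, 28, 32), (29, 25, 29, 30), (29, 25, 29, 32), (29, 25, 30, 30), (29, 25, 30, 32), (29, 25, 39, 30), (29, 25, 39, 32), (32, 3, 10, 35), (32, 3, 24, 35), (32, 3, 28, 35), (32, 3, 29, 35), (32, 3, 30, 35), (32, 3, 39, 35)}
Filtering on C = 30 leaves {(29, 25, 10, 30), (29, 25, 24, 30), (29, 25, 28, 30), (29, 25, 29, 30), (29, 25, 30, 30), (29, 25, 39, 30)}.
π[B, A, G]: project onto (B, A, G) → {(10, 29, 25), (24, 29, 25), (28, 29, 25), (29, 29, 25), (30, 29, 25), (39, 29, 25)}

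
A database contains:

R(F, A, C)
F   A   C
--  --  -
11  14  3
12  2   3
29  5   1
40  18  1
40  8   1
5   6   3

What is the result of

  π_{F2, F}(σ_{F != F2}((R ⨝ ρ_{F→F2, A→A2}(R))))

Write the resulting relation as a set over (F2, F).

ρ[F→F2, A→A2]: schema becomes (F2, A2, C); tuples unchanged.
Natural join on C: {(11, 14, 3, 11, 14), (11, 14, 3, 12, 2), (11, 14, 3, 5, 6), (12, 2, 3, 11, 14), (12, 2, 3, 12, 2), (12, 2, 3, 5, 6), (29, 5, 1, 29, 5), (29, 5, 1, 40, 18), (29, 5, 1, 40, 8), (40, 18, 1, 29, 5), (40, 18, 1, 40, 18), (40, 18, 1, 40, 8), (40, 8, 1, 29, 5), (40, 8, 1, 40, 18), (40, 8, 1, 40, 8), (5, 6, 3, 11, 14), (5, 6, 3, 12, 2), (5, 6, 3, 5, 6)}
Filtering on F != F2 leaves {(11, 14, 3, 12, 2), (11, 14, 3, 5, 6), (12, 2, 3, 11, 14), (12, 2, 3, 5, 6), (29, 5, 1, 40, 18), (29, 5, 1, 40, 8), (40, 18, 1, 29, 5), (40, 8, 1, 29, 5), (5, 6, 3, 11, 14), (5, 6, 3, 12, 2)}.
π[F2, F]: project onto (F2, F) (2 duplicate(s) eliminated) → {(11, 12), (11, 5), (12, 11), (12, 5), (29, 40), (40, 29), (5, 11), (5, 12)}

{(11, 12), (11, 5), (12, 11), (12, 5), (29, 40), (40, 29), (5, 11), (5, 12)}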